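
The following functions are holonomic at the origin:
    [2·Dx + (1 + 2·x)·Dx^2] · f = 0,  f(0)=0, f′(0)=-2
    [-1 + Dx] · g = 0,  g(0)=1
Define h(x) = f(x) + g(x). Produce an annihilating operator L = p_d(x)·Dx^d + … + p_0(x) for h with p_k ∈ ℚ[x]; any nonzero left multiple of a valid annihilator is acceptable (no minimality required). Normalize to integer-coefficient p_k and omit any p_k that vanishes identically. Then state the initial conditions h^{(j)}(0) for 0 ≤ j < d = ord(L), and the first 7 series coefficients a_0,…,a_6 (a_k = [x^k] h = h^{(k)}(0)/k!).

f: a_k = 0, -2, 2, -8/3, 4, -32/5, 32/3, …
g: a_k = 1, 1, 1/2, 1/6, 1/24, 1/120, 1/720, …
L₀ := lclm(L_f,L_g); ord L₀ ≤ 2+1.
L = (-10 - 4·x)·Dx + (7 - 4·x - 4·x^2)·Dx^2 + (3 + 8·x + 4·x^2)·Dx^3  (order 3).
h: a_k = 1, -1, 5/2, -5/2, 97/24, -767/120, 7681/720, …
ICs: h(0) = 1, h′(0) = -1, h′′(0) = 5.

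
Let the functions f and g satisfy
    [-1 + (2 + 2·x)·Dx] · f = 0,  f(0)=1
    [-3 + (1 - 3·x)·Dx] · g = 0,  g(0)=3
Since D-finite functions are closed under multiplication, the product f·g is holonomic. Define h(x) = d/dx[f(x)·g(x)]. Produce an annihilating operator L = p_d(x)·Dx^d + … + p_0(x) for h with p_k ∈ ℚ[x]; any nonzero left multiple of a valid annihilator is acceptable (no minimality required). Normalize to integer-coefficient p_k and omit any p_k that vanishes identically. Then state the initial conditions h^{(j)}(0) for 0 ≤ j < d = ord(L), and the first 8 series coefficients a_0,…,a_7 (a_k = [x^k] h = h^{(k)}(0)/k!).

L = (83 + 126·x + 27·x^2) + (-14 + 22·x + 54·x^2 + 18·x^3)·Dx  (order 1).
h: a_k = 21/2, 249/4, 4491/16, 35913/32, 1077495/256, 7757775/512, 108609543/2048, 744749865/4096, …
ICs: h(0) = 21/2.

f: a_k = 1, 1/2, -1/8, 1/16, -5/128, 7/256, -21/1024, 33/2048, …
g: a_k = 3, 9, 27, 81, 243, 729, 2187, 6561, …
f·g: L₀ = L_f ⊗_s L_g, ord ≤ 1·1.
Derive L from L₀ (diff closure).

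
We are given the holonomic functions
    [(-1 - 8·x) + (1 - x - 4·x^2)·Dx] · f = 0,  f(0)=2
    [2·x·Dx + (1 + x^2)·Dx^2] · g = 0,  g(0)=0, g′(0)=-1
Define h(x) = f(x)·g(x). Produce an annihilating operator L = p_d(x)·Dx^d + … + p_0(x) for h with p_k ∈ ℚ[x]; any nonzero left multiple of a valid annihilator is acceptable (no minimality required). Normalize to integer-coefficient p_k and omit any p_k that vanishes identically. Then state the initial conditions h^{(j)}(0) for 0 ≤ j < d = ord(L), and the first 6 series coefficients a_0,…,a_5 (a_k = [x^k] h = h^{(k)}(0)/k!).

L = (8 + 2·x + 24·x^2) + (2 + 14·x + 4·x^2 + 24·x^3)·Dx + (-1 + x + 3·x^2 + x^3 + 4·x^4)·Dx^2  (order 2).
h: a_k = 0, -2, -2, -28/3, -52/3, -826/15, …
ICs: h(0) = 0, h′(0) = -2.

f: a_k = 2, 2, 10, 18, 58, 130, …
g: a_k = 0, -1, 0, 1/3, 0, -1/5, …
f·g: L₀ = L_f ⊗_s L_g, ord ≤ 1·2.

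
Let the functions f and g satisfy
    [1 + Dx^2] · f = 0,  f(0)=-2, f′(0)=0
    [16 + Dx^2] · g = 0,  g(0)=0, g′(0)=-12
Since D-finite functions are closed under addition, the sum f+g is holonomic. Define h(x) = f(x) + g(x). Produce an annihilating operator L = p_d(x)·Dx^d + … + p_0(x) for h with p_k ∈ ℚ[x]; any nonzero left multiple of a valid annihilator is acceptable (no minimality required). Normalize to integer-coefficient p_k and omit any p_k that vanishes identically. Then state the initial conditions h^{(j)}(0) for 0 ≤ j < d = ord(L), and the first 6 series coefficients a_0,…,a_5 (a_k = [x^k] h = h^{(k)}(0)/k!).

f: a_k = -2, 0, 1, 0, -1/12, 0, …
g: a_k = 0, -12, 0, 32, 0, -128/5, …
h₀=f+g: left-lcm gives L₀, ord ≤ 4.
L = 16 + 17·Dx^2 + Dx^4  (order 4).
h: a_k = -2, -12, 1, 32, -1/12, -128/5, …
ICs: h(0) = -2, h′(0) = -12, h′′(0) = 2, h′′′(0) = 192.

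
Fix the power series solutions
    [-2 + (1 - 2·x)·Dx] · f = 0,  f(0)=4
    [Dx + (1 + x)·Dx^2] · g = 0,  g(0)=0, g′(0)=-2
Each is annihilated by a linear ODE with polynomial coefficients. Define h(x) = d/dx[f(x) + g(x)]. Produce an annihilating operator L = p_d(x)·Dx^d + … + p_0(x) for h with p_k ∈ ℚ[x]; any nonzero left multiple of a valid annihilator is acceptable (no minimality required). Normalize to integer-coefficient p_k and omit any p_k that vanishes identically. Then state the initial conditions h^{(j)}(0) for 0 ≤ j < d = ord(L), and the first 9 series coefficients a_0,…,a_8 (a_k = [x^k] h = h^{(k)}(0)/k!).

L = (32 + 8·x) + (22 + 56·x + 16·x^2)·Dx + (-5 + 3·x + 12·x^2 + 4·x^3)·Dx^2  (order 2).
h: a_k = 6, 34, 94, 258, 638, 1538, 3582, 8194, 18430, …
ICs: h(0) = 6, h′(0) = 34.

f: a_k = 4, 8, 16, 32, 64, 128, 256, 512, 1024, …
g: a_k = 0, -2, 1, -2/3, 1/2, -2/5, 1/3, -2/7, 1/4, …
L₀ := lclm(L_f,L_g); ord L₀ ≤ 1+2.
h₀' ⇒ L via d/dx closure of L₀.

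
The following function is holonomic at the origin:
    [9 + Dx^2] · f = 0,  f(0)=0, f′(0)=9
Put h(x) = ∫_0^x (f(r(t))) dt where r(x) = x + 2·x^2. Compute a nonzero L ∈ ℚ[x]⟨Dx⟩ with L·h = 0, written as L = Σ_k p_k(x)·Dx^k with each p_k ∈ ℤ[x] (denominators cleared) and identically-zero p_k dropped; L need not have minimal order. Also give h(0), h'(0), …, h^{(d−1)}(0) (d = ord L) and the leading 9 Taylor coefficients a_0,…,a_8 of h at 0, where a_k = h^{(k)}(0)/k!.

f: a_k = 0, 9, 0, -27/2, 0, 243/40, 0, -729/560, 0, …
L₀ from L_f via x↦r, Dx↦r'^{-1}Dx.
h=∫h₀ ⇒ L = L₀·Dx.
L = (9 + 108·x + 432·x^2 + 576·x^3)·Dx - 4·Dx^2 + (1 + 4·x)·Dx^3  (order 3).
h: a_k = 0, 0, 9/2, 6, -27/8, -81/5, -2079/80, -27/4, 135351/4480, …
ICs: h(0) = 0, h′(0) = 0, h′′(0) = 9.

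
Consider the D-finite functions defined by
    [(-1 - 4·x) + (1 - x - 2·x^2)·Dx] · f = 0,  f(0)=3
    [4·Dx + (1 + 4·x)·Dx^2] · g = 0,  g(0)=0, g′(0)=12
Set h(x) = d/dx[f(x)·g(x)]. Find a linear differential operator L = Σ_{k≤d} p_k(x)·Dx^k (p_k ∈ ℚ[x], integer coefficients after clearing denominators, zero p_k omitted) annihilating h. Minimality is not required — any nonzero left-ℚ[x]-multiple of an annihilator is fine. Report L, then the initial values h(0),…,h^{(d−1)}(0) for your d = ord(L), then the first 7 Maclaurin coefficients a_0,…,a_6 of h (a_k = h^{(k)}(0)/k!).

L = (36 + 144·x + 288·x^2) + (-1 + 24·x + 168·x^2 + 224·x^3)·Dx + (-1 - 7·x - 6·x^2 + 32·x^3 + 32·x^4)·Dx^2  (order 2).
h: a_k = 36, -72, 684, -1680, 9396, -153144/5, 690156/5, …
ICs: h(0) = 36, h′(0) = -72.

f: a_k = 3, 3, 9, 15, 33, 63, 129, …
g: a_k = 0, 12, -24, 64, -192, 3072/5, -2048, …
Product ⇒ symmetric product L₀, ord ≤ 2.
Derive L from L₀ (diff closure).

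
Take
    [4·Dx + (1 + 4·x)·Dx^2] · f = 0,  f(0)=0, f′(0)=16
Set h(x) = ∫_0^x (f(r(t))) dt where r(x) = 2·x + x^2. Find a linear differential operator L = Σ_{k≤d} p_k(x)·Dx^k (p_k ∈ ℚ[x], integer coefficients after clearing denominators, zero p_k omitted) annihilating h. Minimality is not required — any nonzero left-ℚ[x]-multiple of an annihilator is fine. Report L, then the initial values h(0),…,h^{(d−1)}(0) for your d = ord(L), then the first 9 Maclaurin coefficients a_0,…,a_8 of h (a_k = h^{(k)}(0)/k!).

L = (7 + 8·x + 4·x^2)·Dx^2 + (1 + 9·x + 12·x^2 + 4·x^3)·Dx^3  (order 3).
h: a_k = 0, 0, 16, -112/3, 416/3, -3104/5, 46336/15, -49408/3, 645376/7, …
ICs: h(0) = 0, h′(0) = 0, h′′(0) = 32.

f: a_k = 0, 16, -32, 256/3, -256, 4096/5, -8192/3, 65536/7, -32768, …
h₀=f(r): pull back L_f along r ⇒ L₀.
h=∫h₀ ⇒ L = L₀·Dx.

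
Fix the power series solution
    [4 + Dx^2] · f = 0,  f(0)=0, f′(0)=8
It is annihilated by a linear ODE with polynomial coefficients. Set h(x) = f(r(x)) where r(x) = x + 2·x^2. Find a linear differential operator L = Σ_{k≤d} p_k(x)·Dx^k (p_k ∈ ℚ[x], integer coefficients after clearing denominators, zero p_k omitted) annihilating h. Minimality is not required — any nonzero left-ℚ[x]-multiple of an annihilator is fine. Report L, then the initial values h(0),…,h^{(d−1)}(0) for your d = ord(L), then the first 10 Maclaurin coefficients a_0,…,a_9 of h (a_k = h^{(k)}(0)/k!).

L = (4 + 48·x + 192·x^2 + 256·x^3) - 4·Dx + (1 + 4·x)·Dx^2  (order 2).
h: a_k = 0, 8, 16, -16/3, -32, -944/15, -32, 13408/315, 3776/45, 217744/2835, …
ICs: h(0) = 0, h′(0) = 8.

f: a_k = 0, 8, 0, -16/3, 0, 16/15, 0, -32/315, 0, 16/2835, …
L₀ from L_f via x↦r, Dx↦r'^{-1}Dx.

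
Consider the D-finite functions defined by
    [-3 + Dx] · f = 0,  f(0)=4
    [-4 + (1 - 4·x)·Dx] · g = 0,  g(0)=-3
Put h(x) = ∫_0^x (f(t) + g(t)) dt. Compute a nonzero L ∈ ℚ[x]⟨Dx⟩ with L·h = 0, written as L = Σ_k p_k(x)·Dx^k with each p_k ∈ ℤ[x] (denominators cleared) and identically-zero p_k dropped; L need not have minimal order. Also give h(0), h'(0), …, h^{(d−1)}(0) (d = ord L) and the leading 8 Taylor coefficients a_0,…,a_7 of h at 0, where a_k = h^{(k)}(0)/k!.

L = (60 + 144·x)·Dx + (-23 - 72·x + 144·x^2)·Dx^2 + (1 + 8·x - 48·x^2)·Dx^3  (order 3).
h: a_k = 0, 1, 0, -10, -87/2, -1509/10, -10213/20, -35097/20, …
ICs: h(0) = 0, h′(0) = 1, h′′(0) = 0.

f: a_k = 4, 12, 18, 18, 27/2, 81/10, 81/20, 243/140, …
g: a_k = -3, -12, -48, -192, -768, -3072, -12288, -49152, …
Sum ⇒ L₀ = lclm(L_f,L_g) in ℚ(x)⟨Dx⟩.
∫: right-multiply L₀ by Dx.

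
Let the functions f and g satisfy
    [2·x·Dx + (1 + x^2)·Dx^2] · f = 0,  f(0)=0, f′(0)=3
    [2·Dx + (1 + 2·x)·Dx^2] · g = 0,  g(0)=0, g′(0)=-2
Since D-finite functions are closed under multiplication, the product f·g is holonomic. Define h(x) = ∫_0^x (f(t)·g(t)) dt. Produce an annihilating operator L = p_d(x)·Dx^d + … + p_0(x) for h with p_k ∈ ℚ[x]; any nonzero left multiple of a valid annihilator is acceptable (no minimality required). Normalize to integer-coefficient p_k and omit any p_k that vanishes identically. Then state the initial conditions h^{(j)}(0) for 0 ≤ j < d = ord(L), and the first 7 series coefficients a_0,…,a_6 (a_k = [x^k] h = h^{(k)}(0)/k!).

f: a_k = 0, 3, 0, -1, 0, 3/5, 0, …
g: a_k = 0, -2, 2, -8/3, 4, -32/5, 32/3, …
Product ⇒ symmetric product L₀, ord ≤ 4.
h=∫₀ˣh₀: take L = L₀·Dx.
L = (24 + 80·x + 88·x^2 + 240·x^3 + 240·x^4 + 208·x^5 + 16·x^7)·Dx^2 + (12 + 80·x + 332·x^2 + 608·x^3 + 880·x^4 + 744·x^5 + 560·x^6 + 24·x^7 + 56·x^8)·Dx^3 + (12 + 52·x + 168·x^2 + 372·x^3 + 516·x^4 + 564·x^5 + 384·x^6 + 276·x^7 + 24·x^8 + 32·x^9)·Dx^4 + (2 + 12·x + 34·x^2 + 64·x^3 + 87·x^4 + 96·x^5 + 84·x^6 + 48·x^7 + 33·x^8 + 4·x^9 + 4·x^10)·Dx^5  (order 5).
h: a_k = 0, 0, 0, -2, 3/2, -6/5, 5/3, …
ICs: h(0) = 0, h′(0) = 0, h′′(0) = 0, h′′′(0) = -12, h′′′′(0) = 36.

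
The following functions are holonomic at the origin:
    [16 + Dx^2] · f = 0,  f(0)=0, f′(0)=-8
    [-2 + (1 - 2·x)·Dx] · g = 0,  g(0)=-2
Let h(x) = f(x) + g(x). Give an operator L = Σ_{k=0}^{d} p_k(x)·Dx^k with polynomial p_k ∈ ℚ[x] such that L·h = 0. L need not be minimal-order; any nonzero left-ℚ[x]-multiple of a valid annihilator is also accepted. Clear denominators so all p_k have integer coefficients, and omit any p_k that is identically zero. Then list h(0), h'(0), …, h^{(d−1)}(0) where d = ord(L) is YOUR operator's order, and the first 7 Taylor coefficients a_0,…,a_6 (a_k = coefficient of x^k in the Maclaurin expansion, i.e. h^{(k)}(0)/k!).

L = (-160 + 256·x - 256·x^2) + (48 - 224·x + 384·x^2 - 256·x^3)·Dx + (-10 + 16·x - 16·x^2)·Dx^2 + (3 - 14·x + 24·x^2 - 16·x^3)·Dx^3  (order 3).
h: a_k = -2, -12, -8, 16/3, -32, -1216/15, -128, …
ICs: h(0) = -2, h′(0) = -12, h′′(0) = -16.

f: a_k = 0, -8, 0, 64/3, 0, -256/15, 0, …
g: a_k = -2, -4, -8, -16, -32, -64, -128, …
Sum ⇒ L₀ = lclm(L_f,L_g) in ℚ(x)⟨Dx⟩.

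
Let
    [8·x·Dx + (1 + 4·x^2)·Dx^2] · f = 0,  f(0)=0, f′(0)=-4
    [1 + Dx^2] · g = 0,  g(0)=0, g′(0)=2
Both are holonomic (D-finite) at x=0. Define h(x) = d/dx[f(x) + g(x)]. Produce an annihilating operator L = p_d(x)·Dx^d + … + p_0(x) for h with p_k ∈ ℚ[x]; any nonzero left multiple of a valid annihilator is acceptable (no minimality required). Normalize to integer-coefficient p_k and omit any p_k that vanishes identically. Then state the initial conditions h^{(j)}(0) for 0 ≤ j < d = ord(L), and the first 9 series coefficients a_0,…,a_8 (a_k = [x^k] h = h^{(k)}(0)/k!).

f: a_k = 0, -4, 0, 16/3, 0, -64/5, 0, 256/7, 0, …
g: a_k = 0, 2, 0, -1/3, 0, 1/60, 0, -1/2520, 0, …
Weyl lclm of L_f,L_g ⇒ L₀ (ord ≤ 4).
h₀' ⇒ L via d/dx closure of L₀.
L = (-376·x + 1600·x^3 + 128·x^5) + (-7 + 76·x^2 + 432·x^4 + 64·x^6)·Dx + (-376·x + 1600·x^3 + 128·x^5)·Dx^2 + (-7 + 76·x^2 + 432·x^4 + 64·x^6)·Dx^3  (order 3).
h: a_k = -2, 0, 15, 0, -767/12, 0, 92159/360, 0, -20643839/20160, …
ICs: h(0) = -2, h′(0) = 0, h′′(0) = 30.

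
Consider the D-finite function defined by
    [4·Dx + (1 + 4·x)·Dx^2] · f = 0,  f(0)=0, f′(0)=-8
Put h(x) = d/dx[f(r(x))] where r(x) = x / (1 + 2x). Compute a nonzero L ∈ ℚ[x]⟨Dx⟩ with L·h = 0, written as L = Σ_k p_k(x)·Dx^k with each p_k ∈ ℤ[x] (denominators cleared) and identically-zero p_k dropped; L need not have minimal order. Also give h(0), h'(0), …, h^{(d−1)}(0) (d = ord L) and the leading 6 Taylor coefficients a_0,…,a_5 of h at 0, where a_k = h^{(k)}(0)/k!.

f: a_k = 0, -8, 16, -128/3, 128, -2048/5, …
Substitute x→r, Dx→(1/r')Dx; clear ⇒ L₀.
Differentiate: ansatz ord ≤ ord L₀ ⇒ L.
L = (8 + 24·x) + (1 + 8·x + 12·x^2)·Dx  (order 1).
h: a_k = -8, 64, -416, 2560, -15488, 93184, …
ICs: h(0) = -8.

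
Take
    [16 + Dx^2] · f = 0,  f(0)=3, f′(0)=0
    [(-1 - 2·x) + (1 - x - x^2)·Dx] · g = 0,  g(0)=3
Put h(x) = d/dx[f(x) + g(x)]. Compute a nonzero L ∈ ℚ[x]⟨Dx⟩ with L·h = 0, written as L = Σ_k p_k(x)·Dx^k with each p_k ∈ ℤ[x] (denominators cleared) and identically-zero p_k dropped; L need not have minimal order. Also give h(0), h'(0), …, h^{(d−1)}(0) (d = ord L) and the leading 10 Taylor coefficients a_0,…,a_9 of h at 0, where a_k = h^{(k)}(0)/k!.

L = (1472 + 2624·x + 2560·x^2 + 640·x^3 + 2240·x^4 + 2304·x^5 + 768·x^6) + (-272 - 112·x + 1008·x^2 - 160·x^3 - 800·x^4 + 576·x^5 + 896·x^6 + 256·x^7)·Dx + (92 + 164·x + 160·x^2 + 40·x^3 + 140·x^4 + 144·x^5 + 48·x^6)·Dx^2 + (-17 - 7·x + 63·x^2 - 10·x^3 - 50·x^4 + 36·x^5 + 56·x^6 + 16·x^7)·Dx^3  (order 3).
h: a_k = 3, -36, 27, 188, 120, 658/5, 441, 89776/105, 1485, 2514958/945, …
ICs: h(0) = 3, h′(0) = -36, h′′(0) = 54.

f: a_k = 3, 0, -24, 0, 32, 0, -256/15, 0, 512/105, 0, …
g: a_k = 3, 3, 6, 9, 15, 24, 39, 63, 102, 165, …
h₀=f+g: left-lcm gives L₀, ord ≤ 3.
h₀' ⇒ L via d/dx closure of L₀.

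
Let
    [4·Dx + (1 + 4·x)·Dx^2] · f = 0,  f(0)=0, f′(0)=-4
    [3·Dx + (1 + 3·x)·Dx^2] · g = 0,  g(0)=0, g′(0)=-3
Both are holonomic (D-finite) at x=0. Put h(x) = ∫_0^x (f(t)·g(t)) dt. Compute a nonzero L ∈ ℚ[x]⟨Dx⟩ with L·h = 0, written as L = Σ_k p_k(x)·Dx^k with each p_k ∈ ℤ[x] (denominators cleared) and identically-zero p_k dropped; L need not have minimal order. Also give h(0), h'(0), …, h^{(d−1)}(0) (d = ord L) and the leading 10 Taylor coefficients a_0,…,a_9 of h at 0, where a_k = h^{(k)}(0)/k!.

f: a_k = 0, -4, 8, -64/3, 64, -1024/5, 2048/3, -16384/7, 8192, -262144/9, …
g: a_k = 0, -3, 9/2, -9, 81/4, -243/5, 243/2, -2187/7, 6561/8, -2187, …
Sym-product of L_f,L_g gives L₀ (≤ ord 4).
h=∫h₀ ⇒ L = L₀·Dx.
L = (600 + 4032·x + 6912·x^2)·Dx^2 + (854 + 8808·x + 30240·x^2 + 34560·x^3)·Dx^3 + (172 + 2380·x + 12312·x^2 + 28224·x^3 + 24192·x^4)·Dx^4 + (7 + 122·x + 847·x^2 + 2928·x^3 + 5040·x^4 + 3456·x^5)·Dx^5  (order 5).
h: a_k = 0, 0, 0, 4, -21/2, 136/5, -147/2, 7254/35, -12131/20, 38480/21, …
ICs: h(0) = 0, h′(0) = 0, h′′(0) = 0, h′′′(0) = 24, h′′′′(0) = -252.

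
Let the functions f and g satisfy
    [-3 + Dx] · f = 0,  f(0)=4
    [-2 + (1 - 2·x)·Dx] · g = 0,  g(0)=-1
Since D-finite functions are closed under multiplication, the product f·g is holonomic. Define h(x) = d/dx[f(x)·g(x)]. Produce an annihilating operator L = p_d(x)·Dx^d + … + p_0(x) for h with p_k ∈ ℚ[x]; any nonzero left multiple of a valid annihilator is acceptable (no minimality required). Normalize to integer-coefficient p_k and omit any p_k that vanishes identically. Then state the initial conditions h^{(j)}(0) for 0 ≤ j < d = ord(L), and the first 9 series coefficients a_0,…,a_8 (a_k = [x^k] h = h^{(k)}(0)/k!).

L = (29 - 60·x + 36·x^2) + (-5 + 16·x - 12·x^2)·Dx  (order 1).
h: a_k = -20, -116, -402, -1126, -5711/2, -13755/2, -321193/20, -5139817/140, -92518893/1120, …
ICs: h(0) = -20.

f: a_k = 4, 12, 18, 18, 27/2, 81/10, 81/20, 243/140, 729/1120, …
g: a_k = -1, -2, -4, -8, -16, -32, -64, -128, -256, …
h₀=f·g: eliminate ⇒ L₀, order ≤ 1·1.
h₀' ⇒ L via d/dx closure of L₀.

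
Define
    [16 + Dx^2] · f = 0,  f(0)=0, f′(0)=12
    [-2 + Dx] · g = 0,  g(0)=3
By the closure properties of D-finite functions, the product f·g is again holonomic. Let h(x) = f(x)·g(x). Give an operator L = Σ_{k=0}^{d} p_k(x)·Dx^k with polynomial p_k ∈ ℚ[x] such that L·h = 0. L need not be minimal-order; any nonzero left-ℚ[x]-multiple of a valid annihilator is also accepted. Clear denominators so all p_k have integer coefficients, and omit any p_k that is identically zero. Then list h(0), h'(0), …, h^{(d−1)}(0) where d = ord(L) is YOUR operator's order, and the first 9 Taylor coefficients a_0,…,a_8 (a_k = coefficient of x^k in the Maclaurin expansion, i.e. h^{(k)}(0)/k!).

f: a_k = 0, 12, 0, -32, 0, 128/5, 0, -1024/105, 0, …
g: a_k = 3, 6, 6, 4, 2, 4/5, 4/15, 8/105, 2/105, …
Sym-product of L_f,L_g gives L₀ (≤ ord 2).
L = 20 - 4·Dx + Dx^2  (order 2).
h: a_k = 0, 36, 72, -24, -144, -456/5, 176/5, 2224/35, 96/5, …
ICs: h(0) = 0, h′(0) = 36.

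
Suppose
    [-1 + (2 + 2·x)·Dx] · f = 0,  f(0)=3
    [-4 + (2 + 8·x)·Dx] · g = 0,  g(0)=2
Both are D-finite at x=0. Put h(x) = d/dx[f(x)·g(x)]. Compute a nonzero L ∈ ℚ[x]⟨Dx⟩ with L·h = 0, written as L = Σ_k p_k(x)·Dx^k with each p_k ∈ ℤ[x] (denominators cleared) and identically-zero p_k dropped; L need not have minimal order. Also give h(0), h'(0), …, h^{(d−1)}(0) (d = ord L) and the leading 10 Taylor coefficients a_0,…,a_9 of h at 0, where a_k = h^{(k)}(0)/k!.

L = -9 + (-10 - 66·x - 120·x^2 - 64·x^3)·Dx  (order 1).
h: a_k = 15, -27/2, 405/8, -2943/16, 85725/128, -630261/256, 9360225/1024, -70109415/2048, 4231255725/32768, -32109605145/65536, …
ICs: h(0) = 15.

f: a_k = 3, 3/2, -3/8, 3/16, -15/128, 21/256, -63/1024, 99/2048, -1287/32768, 2145/65536, …
g: a_k = 2, 4, -4, 8, -20, 56, -168, 528, -1716, 5720, …
h₀=f·g: eliminate ⇒ L₀, order ≤ 1·1.
h₀' ⇒ L via d/dx closure of L₀.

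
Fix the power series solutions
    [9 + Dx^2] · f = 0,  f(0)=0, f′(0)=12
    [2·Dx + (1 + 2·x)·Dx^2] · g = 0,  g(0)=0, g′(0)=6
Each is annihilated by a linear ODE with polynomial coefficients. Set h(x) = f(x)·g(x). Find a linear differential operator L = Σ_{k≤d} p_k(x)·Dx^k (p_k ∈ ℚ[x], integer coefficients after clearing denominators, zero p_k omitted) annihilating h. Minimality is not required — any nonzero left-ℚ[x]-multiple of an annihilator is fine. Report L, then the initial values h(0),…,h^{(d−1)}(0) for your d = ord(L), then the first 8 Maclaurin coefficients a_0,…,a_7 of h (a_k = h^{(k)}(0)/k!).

L = (63 + 1053·x + 3969·x^2 + 5832·x^3 + 2916·x^4) + (63 + 450·x + 972·x^2 + 648·x^3)·Dx + (25 + 270·x + 918·x^2 + 1296·x^3 + 648·x^4)·Dx^2 + (7 + 50·x + 108·x^2 + 72·x^3)·Dx^3 + (2 + 17·x + 53·x^2 + 72·x^3 + 36·x^4)·Dx^4  (order 4).
h: a_k = 0, 0, 72, -72, -12, -36, 135, -1083/5, …
ICs: h(0) = 0, h′(0) = 0, h′′(0) = 144, h′′′(0) = -432.

f: a_k = 0, 12, 0, -18, 0, 81/10, 0, -243/140, …
g: a_k = 0, 6, -6, 8, -12, 96/5, -32, 384/7, …
Sym-product of L_f,L_g gives L₀ (≤ ord 4).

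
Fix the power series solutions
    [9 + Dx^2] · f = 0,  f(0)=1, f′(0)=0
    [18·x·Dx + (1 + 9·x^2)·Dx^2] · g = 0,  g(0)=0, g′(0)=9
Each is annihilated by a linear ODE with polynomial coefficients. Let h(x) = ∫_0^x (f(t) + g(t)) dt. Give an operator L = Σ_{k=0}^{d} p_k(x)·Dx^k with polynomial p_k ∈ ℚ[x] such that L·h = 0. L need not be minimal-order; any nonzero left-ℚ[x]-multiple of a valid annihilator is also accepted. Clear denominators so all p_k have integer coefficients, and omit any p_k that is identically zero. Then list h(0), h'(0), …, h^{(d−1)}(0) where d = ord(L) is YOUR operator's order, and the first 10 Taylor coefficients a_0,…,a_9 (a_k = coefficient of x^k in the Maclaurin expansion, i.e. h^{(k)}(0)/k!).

f: a_k = 1, 0, -9/2, 0, 27/8, 0, -81/80, 0, 729/4480, 0, …
g: a_k = 0, 9, 0, -27, 0, 729/5, 0, -6561/7, 0, 6561, …
L₀ := lclm(L_f,L_g); ord L₀ ≤ 2+2.
Integrate: L := L₀·Dx.
L = (-1782·x + 20412·x^3 + 13122·x^5)·Dx^2 + (-9 + 567·x^2 + 6561·x^4 + 6561·x^6)·Dx^3 + (-198·x + 2268·x^3 + 1458·x^5)·Dx^4 + (-1 + 63·x^2 + 729·x^4 + 729·x^6)·Dx^5  (order 5).
h: a_k = 0, 1, 9/2, -3/2, -27/4, 27/40, 243/10, -81/560, -6561/56, 81/4480, …
ICs: h(0) = 0, h′(0) = 1, h′′(0) = 9, h′′′(0) = -9, h′′′′(0) = -162.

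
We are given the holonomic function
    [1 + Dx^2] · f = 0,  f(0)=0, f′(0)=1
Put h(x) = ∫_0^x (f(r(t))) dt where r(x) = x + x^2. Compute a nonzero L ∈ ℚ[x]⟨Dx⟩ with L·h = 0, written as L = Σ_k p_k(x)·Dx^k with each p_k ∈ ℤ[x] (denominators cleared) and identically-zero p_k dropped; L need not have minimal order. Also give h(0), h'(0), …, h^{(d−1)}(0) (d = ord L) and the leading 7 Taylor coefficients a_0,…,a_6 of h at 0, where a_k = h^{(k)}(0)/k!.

L = (1 + 6·x + 12·x^2 + 8·x^3)·Dx - 2·Dx^2 + (1 + 2·x)·Dx^3  (order 3).
h: a_k = 0, 0, 1/2, 1/3, -1/24, -1/10, -59/720, …
ICs: h(0) = 0, h′(0) = 0, h′′(0) = 1.

f: a_k = 0, 1, 0, -1/6, 0, 1/120, 0, …
Change of var in L_f (x↦r) gives L₀.
h=∫h₀ ⇒ L = L₀·Dx.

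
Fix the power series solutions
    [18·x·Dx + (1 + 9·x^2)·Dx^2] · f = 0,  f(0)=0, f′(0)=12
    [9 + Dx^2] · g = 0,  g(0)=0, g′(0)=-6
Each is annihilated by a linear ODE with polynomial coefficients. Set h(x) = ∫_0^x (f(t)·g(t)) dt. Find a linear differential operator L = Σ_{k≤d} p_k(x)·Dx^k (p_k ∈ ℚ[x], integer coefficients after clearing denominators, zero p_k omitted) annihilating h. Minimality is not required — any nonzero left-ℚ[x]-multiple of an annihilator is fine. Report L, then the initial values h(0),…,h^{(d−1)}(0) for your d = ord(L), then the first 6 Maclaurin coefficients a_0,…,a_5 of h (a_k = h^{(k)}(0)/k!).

L = (810 + 18954·x^2 + 72171·x^4 + 236196·x^6 + 531441·x^8)·Dx + (972·x + 14580·x^3 + 78732·x^5 + 236196·x^7)·Dx^2 + (108 + 2592·x^2 + 13122·x^4 + 52488·x^6 + 118098·x^8)·Dx^3 + (108·x + 1620·x^3 + 8748·x^5 + 26244·x^7)·Dx^4 + (2 + 54·x^2 + 567·x^4 + 2916·x^6 + 6561·x^8)·Dx^5  (order 5).
h: a_k = 0, 0, 0, -24, 0, 324/5, …
ICs: h(0) = 0, h′(0) = 0, h′′(0) = 0, h′′′(0) = -144, h′′′′(0) = 0.

f: a_k = 0, 12, 0, -36, 0, 972/5, …
g: a_k = 0, -6, 0, 9, 0, -81/20, …
Sym-product of L_f,L_g gives L₀ (≤ ord 4).
∫: right-multiply L₀ by Dx.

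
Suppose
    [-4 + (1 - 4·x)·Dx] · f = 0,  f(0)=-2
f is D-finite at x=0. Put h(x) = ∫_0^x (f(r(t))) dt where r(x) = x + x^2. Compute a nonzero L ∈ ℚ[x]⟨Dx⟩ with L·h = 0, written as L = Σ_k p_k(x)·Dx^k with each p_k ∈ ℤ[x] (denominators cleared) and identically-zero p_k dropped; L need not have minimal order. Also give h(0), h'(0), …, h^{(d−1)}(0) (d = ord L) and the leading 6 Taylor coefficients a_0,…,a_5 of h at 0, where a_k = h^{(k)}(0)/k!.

f: a_k = -2, -8, -32, -128, -512, -2048, …
Substitute x→r, Dx→(1/r')Dx; clear ⇒ L₀.
h=∫₀ˣh₀: take L = L₀·Dx.
L = (4 + 8·x)·Dx + (-1 + 4·x + 4·x^2)·Dx^2  (order 2).
h: a_k = 0, -2, -4, -40/3, -48, -928/5, …
ICs: h(0) = 0, h′(0) = -2.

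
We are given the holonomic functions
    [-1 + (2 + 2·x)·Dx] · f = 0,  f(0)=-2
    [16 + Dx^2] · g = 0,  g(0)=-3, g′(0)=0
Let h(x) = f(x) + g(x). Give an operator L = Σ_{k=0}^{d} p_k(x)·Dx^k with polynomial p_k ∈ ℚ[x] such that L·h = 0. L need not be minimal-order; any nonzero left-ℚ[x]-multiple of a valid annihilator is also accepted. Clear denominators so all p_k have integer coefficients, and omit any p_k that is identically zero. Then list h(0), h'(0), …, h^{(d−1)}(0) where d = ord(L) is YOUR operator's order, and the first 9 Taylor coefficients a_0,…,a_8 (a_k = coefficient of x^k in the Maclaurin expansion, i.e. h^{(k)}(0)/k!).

f: a_k = -2, -1, 1/4, -1/8, 5/64, -7/128, 21/512, -33/1024, 429/16384, …
g: a_k = -3, 0, 24, 0, -32, 0, 256/15, 0, -512/105, …
Sum ⇒ L₀ = lclm(L_f,L_g) in ℚ(x)⟨Dx⟩.
L = (-1072 - 2048·x - 1024·x^2) + (2016 + 6112·x + 6144·x^2 + 2048·x^3)·Dx + (-67 - 128·x - 64·x^2)·Dx^2 + (126 + 382·x + 384·x^2 + 128·x^3)·Dx^3  (order 3).
h: a_k = -5, -1, 97/4, -1/8, -2043/64, -7/128, 131387/7680, -33/1024, -8343563/1720320, …
ICs: h(0) = -5, h′(0) = -1, h′′(0) = 97/2.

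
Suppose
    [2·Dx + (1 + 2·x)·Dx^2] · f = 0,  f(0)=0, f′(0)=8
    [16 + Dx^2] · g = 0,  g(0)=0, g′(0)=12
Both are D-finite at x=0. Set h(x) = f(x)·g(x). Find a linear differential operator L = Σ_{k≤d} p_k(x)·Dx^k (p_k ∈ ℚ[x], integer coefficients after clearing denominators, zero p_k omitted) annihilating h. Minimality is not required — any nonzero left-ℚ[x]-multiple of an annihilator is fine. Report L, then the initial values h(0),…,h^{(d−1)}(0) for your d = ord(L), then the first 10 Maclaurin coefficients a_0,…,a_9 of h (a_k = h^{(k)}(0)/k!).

L = (2688 + 27648·x + 93184·x^2 + 131072·x^3 + 65536·x^4) + (896 + 5888·x + 12288·x^2 + 8192·x^3)·Dx + (408 + 3712·x + 11904·x^2 + 16384·x^3 + 8192·x^4)·Dx^2 + (56 + 368·x + 768·x^2 + 512·x^3)·Dx^3 + (15 + 124·x + 380·x^2 + 512·x^3 + 256·x^4)·Dx^4  (order 4).
h: a_k = 0, 0, 96, -96, -128, 64, 512/3, -1024/5, 26624/105, -52736/105, …
ICs: h(0) = 0, h′(0) = 0, h′′(0) = 192, h′′′(0) = -576.

f: a_k = 0, 8, -8, 32/3, -16, 128/5, -128/3, 512/7, -128, 2048/9, …
g: a_k = 0, 12, 0, -32, 0, 128/5, 0, -1024/105, 0, 2048/945, …
h₀=f·g: eliminate ⇒ L₀, order ≤ 2·2.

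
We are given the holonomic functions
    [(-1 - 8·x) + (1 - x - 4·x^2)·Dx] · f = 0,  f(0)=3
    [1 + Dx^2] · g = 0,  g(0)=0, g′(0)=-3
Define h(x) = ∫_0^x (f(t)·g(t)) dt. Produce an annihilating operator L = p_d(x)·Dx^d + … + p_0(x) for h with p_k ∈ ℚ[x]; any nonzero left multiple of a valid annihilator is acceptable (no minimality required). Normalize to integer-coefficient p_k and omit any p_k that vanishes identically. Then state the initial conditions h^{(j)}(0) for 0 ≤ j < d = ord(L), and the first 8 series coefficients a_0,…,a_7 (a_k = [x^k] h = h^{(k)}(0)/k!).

f: a_k = 3, 3, 15, 27, 87, 195, 543, 1323, …
g: a_k = 0, -3, 0, 1/2, 0, -1/40, 0, 1/1680, …
Sym-product of L_f,L_g gives L₀ (≤ ord 2).
∫: right-multiply L₀ by Dx.
L = (7 + x + 4·x^2)·Dx + (2 + 16·x)·Dx^2 + (-1 + x + 4·x^2)·Dx^3  (order 3).
h: a_k = 0, 0, -9/2, -3, -87/8, -159/10, -3381/80, -22863/280, …
ICs: h(0) = 0, h′(0) = 0, h′′(0) = -9.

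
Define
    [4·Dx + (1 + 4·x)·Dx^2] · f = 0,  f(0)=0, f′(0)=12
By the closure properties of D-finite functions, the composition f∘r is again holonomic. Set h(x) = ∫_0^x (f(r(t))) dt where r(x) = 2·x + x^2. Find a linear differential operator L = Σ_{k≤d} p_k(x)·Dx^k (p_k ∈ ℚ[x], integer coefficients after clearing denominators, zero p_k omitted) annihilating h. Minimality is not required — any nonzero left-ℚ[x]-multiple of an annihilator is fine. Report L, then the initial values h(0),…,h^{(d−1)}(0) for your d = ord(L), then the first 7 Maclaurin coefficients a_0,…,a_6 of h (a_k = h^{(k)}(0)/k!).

L = (7 + 8·x + 4·x^2)·Dx^2 + (1 + 9·x + 12·x^2 + 4·x^3)·Dx^3  (order 3).
h: a_k = 0, 0, 12, -28, 104, -2328/5, 11584/5, …
ICs: h(0) = 0, h′(0) = 0, h′′(0) = 24.

f: a_k = 0, 12, -24, 64, -192, 3072/5, -2048, …
Substitute x→r, Dx→(1/r')Dx; clear ⇒ L₀.
∫: right-multiply L₀ by Dx.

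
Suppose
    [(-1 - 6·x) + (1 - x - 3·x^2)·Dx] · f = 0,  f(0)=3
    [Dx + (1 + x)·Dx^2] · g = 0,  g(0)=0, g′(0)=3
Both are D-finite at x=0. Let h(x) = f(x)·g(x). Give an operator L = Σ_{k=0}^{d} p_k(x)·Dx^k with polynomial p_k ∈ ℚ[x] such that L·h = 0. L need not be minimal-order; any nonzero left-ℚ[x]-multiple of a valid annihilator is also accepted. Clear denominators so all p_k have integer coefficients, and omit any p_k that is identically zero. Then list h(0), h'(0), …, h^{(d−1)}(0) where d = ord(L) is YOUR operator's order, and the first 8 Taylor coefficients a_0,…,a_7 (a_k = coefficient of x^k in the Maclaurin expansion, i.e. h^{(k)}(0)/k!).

f: a_k = 3, 3, 12, 21, 57, 120, 291, 651, …
g: a_k = 0, 3, -3/2, 1, -3/4, 3/5, -1/2, 3/7, …
h₀=f·g: eliminate ⇒ L₀, order ≤ 1·2.
L = (7 + 12·x) + (1 + 15·x + 15·x^2)·Dx + (-1 + 4·x^2 + 3·x^3)·Dx^2  (order 2).
h: a_k = 0, 9, 9/2, 69/2, 183/4, 3021/20, 1434/5, 103773/140, …
ICs: h(0) = 0, h′(0) = 9.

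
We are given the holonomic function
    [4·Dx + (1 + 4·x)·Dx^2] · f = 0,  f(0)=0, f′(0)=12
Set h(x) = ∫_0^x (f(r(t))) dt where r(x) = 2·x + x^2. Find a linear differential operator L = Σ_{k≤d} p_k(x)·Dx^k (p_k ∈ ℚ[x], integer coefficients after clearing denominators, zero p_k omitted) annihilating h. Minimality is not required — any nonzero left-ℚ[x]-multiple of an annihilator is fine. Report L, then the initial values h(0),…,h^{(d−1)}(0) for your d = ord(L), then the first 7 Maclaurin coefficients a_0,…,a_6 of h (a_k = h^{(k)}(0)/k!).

L = (7 + 8·x + 4·x^2)·Dx^2 + (1 + 9·x + 12·x^2 + 4·x^3)·Dx^3  (order 3).
h: a_k = 0, 0, 12, -28, 104, -2328/5, 11584/5, …
ICs: h(0) = 0, h′(0) = 0, h′′(0) = 24.

f: a_k = 0, 12, -24, 64, -192, 3072/5, -2048, …
L₀ from L_f via x↦r, Dx↦r'^{-1}Dx.
∫: right-multiply L₀ by Dx.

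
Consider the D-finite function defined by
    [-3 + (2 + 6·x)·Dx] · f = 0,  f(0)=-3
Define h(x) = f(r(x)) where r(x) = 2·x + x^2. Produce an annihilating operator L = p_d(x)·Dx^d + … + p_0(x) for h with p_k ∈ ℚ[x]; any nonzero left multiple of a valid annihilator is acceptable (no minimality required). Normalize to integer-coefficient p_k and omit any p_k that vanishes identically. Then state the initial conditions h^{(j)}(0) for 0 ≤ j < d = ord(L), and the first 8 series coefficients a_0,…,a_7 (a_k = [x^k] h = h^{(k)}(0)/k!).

f: a_k = -3, -9/2, 27/8, -81/16, 1215/128, -5103/256, 45927/1024, -216513/2048, …
L₀ from L_f via x↦r, Dx↦r'^{-1}Dx.
L = (-3 - 3·x) + (1 + 6·x + 3·x^2)·Dx  (order 1).
h: a_k = -3, -9, 9, -27, 189/2, -729/2, 2997/2, -12879/2, …
ICs: h(0) = -3.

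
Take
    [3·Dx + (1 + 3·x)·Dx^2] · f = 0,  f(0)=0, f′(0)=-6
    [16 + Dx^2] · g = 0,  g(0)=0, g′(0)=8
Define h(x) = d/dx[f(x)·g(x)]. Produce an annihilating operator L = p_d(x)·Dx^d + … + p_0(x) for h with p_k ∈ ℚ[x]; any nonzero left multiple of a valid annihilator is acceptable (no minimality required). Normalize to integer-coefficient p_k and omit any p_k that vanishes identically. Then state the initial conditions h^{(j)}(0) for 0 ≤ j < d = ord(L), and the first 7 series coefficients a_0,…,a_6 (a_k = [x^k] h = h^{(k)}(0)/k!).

L = (-252256 - 1400832·x + 774144·x^2 + 36937728·x^3 + 133871616·x^4 + 191102976·x^5 + 95551488·x^6) + (-43296 + 45216·x + 2557440·x^2 + 11404800·x^3 + 19906560·x^4 + 11943936·x^5)·Dx + (-14630 - 16992·x + 831600·x^2 + 6110208·x^3 + 17853696·x^4 + 23887872·x^5 + 11943936·x^6)·Dx^2 + (-2706 + 2826·x + 159840·x^2 + 712800·x^3 + 1244160·x^4 + 746496·x^5)·Dx^3 + (71 + 4410·x + 48951·x^2 + 237600·x^3 + 592920·x^4 + 746496·x^5 + 373248·x^6)·Dx^4  (order 4).
h: a_k = 0, -96, 216, -64, 660, -2976, 43176/5, …
ICs: h(0) = 0, h′(0) = -96, h′′(0) = 432, h′′′(0) = -384.

f: a_k = 0, -6, 9, -18, 81/2, -486/5, 243, …
g: a_k = 0, 8, 0, -64/3, 0, 256/15, 0, …
Product ⇒ symmetric product L₀, ord ≤ 4.
h=h₀': d/dx-closure on L₀ ⇒ L.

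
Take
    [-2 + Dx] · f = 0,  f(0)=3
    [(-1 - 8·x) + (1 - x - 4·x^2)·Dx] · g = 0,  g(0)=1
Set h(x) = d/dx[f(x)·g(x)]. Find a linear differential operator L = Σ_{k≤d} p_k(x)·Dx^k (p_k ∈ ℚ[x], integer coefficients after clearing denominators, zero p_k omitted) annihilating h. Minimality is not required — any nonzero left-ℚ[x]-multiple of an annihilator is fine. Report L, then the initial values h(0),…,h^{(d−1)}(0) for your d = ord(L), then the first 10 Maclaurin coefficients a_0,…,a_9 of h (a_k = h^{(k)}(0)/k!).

f: a_k = 3, 6, 6, 4, 2, 4/5, 4/15, 8/105, 2/105, 4/945, …
g: a_k = 1, 1, 5, 9, 29, 65, 181, 441, 1165, 2929, …
Product ⇒ symmetric product L₀, ord ≤ 1.
Derive L from L₀ (diff closure).
L = (18 + 44·x + 20·x^2 - 96·x^3 + 64·x^4) + (-3 - 3·x + 26·x^2 + 16·x^3 - 32·x^4)·Dx  (order 1).
h: a_k = 9, 54, 201, 708, 2229, 34622/5, 102807/5, 2115016/35, 18241339/105, 155980186/315, …
ICs: h(0) = 9.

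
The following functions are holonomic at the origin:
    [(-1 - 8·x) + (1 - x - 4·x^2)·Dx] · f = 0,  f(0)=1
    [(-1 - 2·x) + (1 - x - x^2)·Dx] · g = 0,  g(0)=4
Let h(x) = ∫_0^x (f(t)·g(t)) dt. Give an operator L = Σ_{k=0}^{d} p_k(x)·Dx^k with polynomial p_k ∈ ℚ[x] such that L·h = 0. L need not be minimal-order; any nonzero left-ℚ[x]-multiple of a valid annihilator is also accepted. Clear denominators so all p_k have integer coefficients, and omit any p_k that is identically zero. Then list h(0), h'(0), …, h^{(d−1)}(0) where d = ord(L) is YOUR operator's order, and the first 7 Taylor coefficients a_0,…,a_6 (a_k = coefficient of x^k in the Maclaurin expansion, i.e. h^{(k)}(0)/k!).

L = (-2 - 8·x + 15·x^2 + 16·x^3)·Dx + (1 - 2·x - 4·x^2 + 5·x^3 + 4·x^4)·Dx^2  (order 2).
h: a_k = 0, 4, 4, 32/3, 19, 224/5, 280/3, …
ICs: h(0) = 0, h′(0) = 4.

f: a_k = 1, 1, 5, 9, 29, 65, 181, …
g: a_k = 4, 4, 8, 12, 20, 32, 52, …
h₀=f·g: eliminate ⇒ L₀, order ≤ 1·1.
∫: right-multiply L₀ by Dx.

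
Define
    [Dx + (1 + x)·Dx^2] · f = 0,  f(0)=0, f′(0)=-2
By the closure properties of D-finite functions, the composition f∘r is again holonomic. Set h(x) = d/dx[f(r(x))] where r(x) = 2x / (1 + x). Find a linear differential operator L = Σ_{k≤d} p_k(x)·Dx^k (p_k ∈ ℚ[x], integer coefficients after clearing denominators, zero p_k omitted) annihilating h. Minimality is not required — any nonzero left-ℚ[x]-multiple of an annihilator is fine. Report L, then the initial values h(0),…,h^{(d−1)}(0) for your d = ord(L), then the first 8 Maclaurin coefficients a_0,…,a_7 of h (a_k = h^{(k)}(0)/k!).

f: a_k = 0, -2, 1, -2/3, 1/2, -2/5, 1/3, -2/7, …
h₀=f(r): pull back L_f along r ⇒ L₀.
Derive L from L₀ (diff closure).
L = (4 + 6·x) + (1 + 4·x + 3·x^2)·Dx  (order 1).
h: a_k = -4, 16, -52, 160, -484, 1456, -4372, 13120, …
ICs: h(0) = -4.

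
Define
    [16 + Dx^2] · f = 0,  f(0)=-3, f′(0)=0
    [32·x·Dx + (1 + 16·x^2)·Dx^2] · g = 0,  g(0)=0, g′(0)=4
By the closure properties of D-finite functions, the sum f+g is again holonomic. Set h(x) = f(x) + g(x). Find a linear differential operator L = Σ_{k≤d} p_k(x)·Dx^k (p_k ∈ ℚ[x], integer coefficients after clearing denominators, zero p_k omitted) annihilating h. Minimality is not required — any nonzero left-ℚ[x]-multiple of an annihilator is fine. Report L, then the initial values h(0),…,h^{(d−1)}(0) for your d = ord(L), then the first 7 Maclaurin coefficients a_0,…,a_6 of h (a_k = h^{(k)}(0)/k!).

f: a_k = -3, 0, 24, 0, -32, 0, 256/15, …
g: a_k = 0, 4, 0, -64/3, 0, 1024/5, 0, …
Sum ⇒ L₀ = lclm(L_f,L_g) in ℚ(x)⟨Dx⟩.
L = (-5632·x + 114688·x^3 + 131072·x^5)·Dx + (-16 + 1792·x^2 + 36864·x^4 + 65536·x^6)·Dx^2 + (-352·x + 7168·x^3 + 8192·x^5)·Dx^3 + (-1 + 112·x^2 + 2304·x^4 + 4096·x^6)·Dx^4  (order 4).
h: a_k = -3, 4, 24, -64/3, -32, 1024/5, 256/15, …
ICs: h(0) = -3, h′(0) = 4, h′′(0) = 48, h′′′(0) = -128.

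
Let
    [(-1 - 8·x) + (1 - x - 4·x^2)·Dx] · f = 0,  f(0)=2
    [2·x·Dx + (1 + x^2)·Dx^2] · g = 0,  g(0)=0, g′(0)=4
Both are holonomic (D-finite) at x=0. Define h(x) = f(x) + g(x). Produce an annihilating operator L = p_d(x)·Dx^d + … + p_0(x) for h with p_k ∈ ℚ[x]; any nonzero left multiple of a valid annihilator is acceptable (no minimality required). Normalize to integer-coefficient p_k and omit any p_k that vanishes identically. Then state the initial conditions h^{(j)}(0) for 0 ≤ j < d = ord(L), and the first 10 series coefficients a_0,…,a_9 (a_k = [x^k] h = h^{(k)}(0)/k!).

L = (-10 + 40·x + 478·x^2 + 864·x^3 + 2496·x^4 + 384·x^6)·Dx + (28 + 246·x + 316·x^2 + 1182·x^3 + 752·x^4 + 2048·x^5 + 48·x^6 + 384·x^7)·Dx^2 + (-5 - 8·x - 32·x^2 + 104·x^3 + 197·x^4 + 128·x^5 + 288·x^6 + 16·x^7 + 64·x^8)·Dx^3  (order 3).
h: a_k = 2, 6, 10, 50/3, 58, 654/5, 362, 6170/7, 2330, 52726/9, …
ICs: h(0) = 2, h′(0) = 6, h′′(0) = 20.

f: a_k = 2, 2, 10, 18, 58, 130, 362, 882, 2330, 5858, …
g: a_k = 0, 4, 0, -4/3, 0, 4/5, 0, -4/7, 0, 4/9, …
h₀=f+g: left-lcm gives L₀, ord ≤ 3.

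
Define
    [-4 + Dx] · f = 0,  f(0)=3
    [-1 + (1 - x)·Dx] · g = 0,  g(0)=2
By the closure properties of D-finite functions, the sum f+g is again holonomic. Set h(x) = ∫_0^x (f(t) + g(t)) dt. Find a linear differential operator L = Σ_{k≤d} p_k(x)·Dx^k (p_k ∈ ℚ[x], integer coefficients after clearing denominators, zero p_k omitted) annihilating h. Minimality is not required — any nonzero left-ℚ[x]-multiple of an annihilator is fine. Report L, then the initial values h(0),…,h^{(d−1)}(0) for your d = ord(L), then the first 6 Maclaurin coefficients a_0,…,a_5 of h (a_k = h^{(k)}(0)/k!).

f: a_k = 3, 12, 24, 32, 32, 128/5, …
g: a_k = 2, 2, 2, 2, 2, 2, …
L₀ := lclm(L_f,L_g); ord L₀ ≤ 1+1.
∫: right-multiply L₀ by Dx.
L = (-8 + 16·x)·Dx + (14 - 32·x + 16·x^2)·Dx^2 + (-3 + 7·x - 4·x^2)·Dx^3  (order 3).
h: a_k = 0, 5, 7, 26/3, 17/2, 34/5, …
ICs: h(0) = 0, h′(0) = 5, h′′(0) = 14.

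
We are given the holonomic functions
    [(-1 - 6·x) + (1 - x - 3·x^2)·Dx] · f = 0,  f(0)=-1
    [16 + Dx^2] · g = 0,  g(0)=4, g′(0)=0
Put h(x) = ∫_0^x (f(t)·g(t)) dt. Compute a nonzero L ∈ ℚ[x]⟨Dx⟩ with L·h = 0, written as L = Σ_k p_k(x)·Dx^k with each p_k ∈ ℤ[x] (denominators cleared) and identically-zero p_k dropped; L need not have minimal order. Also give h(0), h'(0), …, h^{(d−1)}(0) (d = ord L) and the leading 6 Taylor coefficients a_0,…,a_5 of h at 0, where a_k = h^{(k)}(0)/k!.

L = (-10 + 16·x + 48·x^2)·Dx + (2 + 12·x)·Dx^2 + (-1 + x + 3·x^2)·Dx^3  (order 3).
h: a_k = 0, -4, -2, 16/3, 1, 28/15, …
ICs: h(0) = 0, h′(0) = -4, h′′(0) = -4.

f: a_k = -1, -1, -4, -7, -19, -40, …
g: a_k = 4, 0, -32, 0, 128/3, 0, …
h₀=f·g: eliminate ⇒ L₀, order ≤ 1·2.
h=∫h₀ ⇒ L = L₀·Dx.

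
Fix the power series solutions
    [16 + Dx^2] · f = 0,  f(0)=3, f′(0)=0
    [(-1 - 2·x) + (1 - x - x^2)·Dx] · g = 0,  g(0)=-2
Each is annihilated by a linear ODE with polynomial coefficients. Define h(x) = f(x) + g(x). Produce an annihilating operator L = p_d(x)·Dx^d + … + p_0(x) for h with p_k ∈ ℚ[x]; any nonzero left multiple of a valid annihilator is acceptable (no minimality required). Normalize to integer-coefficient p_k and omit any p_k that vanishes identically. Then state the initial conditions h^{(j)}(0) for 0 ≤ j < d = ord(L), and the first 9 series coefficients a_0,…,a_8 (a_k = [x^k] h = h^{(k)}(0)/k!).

f: a_k = 3, 0, -24, 0, 32, 0, -256/15, 0, 512/105, …
g: a_k = -2, -2, -4, -6, -10, -16, -26, -42, -68, …
Sum ⇒ L₀ = lclm(L_f,L_g) in ℚ(x)⟨Dx⟩.
L = (-272 - 384·x + 352·x^2 - 192·x^3 - 640·x^4 - 256·x^5) + (160 - 368·x - 32·x^2 + 544·x^3 - 48·x^4 - 384·x^5 - 128·x^6)·Dx + (-17 - 24·x + 22·x^2 - 12·x^3 - 40·x^4 - 16·x^5)·Dx^2 + (10 - 23·x - 2·x^2 + 34·x^3 - 3·x^4 - 24·x^5 - 8·x^6)·Dx^3  (order 3).
h: a_k = 1, -2, -28, -6, 22, -16, -646/15, -42, -6628/105, …
ICs: h(0) = 1, h′(0) = -2, h′′(0) = -56.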